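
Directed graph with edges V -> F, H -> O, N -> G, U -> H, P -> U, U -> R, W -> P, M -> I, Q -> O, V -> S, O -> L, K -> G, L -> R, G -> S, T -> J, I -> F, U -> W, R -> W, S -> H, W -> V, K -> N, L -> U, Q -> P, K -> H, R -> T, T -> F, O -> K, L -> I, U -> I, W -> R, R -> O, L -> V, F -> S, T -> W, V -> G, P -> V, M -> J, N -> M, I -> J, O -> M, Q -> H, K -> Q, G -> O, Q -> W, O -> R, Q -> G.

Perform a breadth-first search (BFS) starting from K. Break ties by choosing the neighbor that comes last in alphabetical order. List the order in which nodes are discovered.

Visit K; enqueue Q, N, H, G → queue [Q, N, H, G]
Visit Q; enqueue W, P, O → queue [N, H, G, W, P, O]
Visit N; enqueue M → queue [H, G, W, P, O, M]
Visit H → queue [G, W, P, O, M]
Visit G; enqueue S → queue [W, P, O, M, S]
Visit W; enqueue V, R → queue [P, O, M, S, V, R]
Visit P; enqueue U → queue [O, M, S, V, R, U]
Visit O; enqueue L → queue [M, S, V, R, U, L]
Visit M; enqueue J, I → queue [S, V, R, U, L, J, I]
Visit S → queue [V, R, U, L, J, I]
Visit V; enqueue F → queue [R, U, L, J, I, F]
Visit R; enqueue T → queue [U, L, J, I, F, T]
Visit U → queue [L, J, I, F, T]
Visit L → queue [J, I, F, T]
Visit J → queue [I, F, T]
Visit I → queue [F, T]
Visit F → queue [T]
Visit T → queue []

K, Q, N, H, G, W, P, O, M, S, V, R, U, L, J, I, F, T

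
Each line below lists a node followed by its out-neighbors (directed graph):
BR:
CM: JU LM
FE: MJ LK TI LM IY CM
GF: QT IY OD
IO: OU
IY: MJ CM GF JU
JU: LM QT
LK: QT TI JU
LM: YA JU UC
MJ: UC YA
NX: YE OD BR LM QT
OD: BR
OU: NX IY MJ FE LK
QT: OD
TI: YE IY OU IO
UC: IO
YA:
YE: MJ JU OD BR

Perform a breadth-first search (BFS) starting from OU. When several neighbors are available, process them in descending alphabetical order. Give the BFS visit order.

OU -> NX -> MJ -> LK -> IY -> FE -> YE -> QT -> OD -> LM -> BR -> YA -> UC -> TI -> JU -> GF -> CM -> IO

Visit OU; enqueue NX, MJ, LK, IY, FE → queue [NX, MJ, LK, IY, FE]
Visit NX; enqueue YE, QT, OD, LM, BR → queue [MJ, LK, IY, FE, YE, QT, OD, LM, BR]
Visit MJ; enqueue YA, UC → queue [LK, IY, FE, YE, QT, OD, LM, BR, YA, UC]
Visit LK; enqueue TI, JU → queue [IY, FE, YE, QT, OD, LM, BR, YA, UC, TI, JU]
Visit IY; enqueue GF, CM → queue [FE, YE, QT, OD, LM, BR, YA, UC, TI, JU, GF, CM]
Visit FE → queue [YE, QT, OD, LM, BR, YA, UC, TI, JU, GF, CM]
Visit YE → queue [QT, OD, LM, BR, YA, UC, TI, JU, GF, CM]
Visit QT → queue [OD, LM, BR, YA, UC, TI, JU, GF, CM]
Visit OD → queue [LM, BR, YA, UC, TI, JU, GF, CM]
Visit LM → queue [BR, YA, UC, TI, JU, GF, CM]
Visit BR → queue [YA, UC, TI, JU, GF, CM]
Visit YA → queue [UC, TI, JU, GF, CM]
Visit UC; enqueue IO → queue [TI, JU, GF, CM, IO]
Visit TI → queue [JU, GF, CM, IO]
Visit JU → queue [GF, CM, IO]
Visit GF → queue [CM, IO]
Visit CM → queue [IO]
Visit IO → queue []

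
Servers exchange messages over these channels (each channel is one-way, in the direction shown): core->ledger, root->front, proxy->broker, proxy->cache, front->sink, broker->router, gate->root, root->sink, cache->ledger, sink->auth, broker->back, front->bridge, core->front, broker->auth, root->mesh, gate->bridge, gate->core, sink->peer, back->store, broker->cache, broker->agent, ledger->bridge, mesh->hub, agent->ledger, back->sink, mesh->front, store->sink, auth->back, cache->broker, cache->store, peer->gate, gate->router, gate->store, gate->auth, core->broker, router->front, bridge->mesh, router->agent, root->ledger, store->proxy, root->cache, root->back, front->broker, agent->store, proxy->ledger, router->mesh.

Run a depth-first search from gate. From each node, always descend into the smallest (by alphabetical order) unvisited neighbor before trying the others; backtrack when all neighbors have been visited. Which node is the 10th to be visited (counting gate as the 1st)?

ledger

Visit gate
gate → auth
auth → back
back → sink
sink → peer
back → store
store → proxy
proxy → broker
broker → agent
agent → ledger
ledger → bridge
bridge → mesh
mesh → front
mesh → hub
broker → cache
broker → router
gate → core
gate → root

Visit order: gate, auth, back, sink, peer, store, proxy, broker, agent, ledger, bridge, mesh, front, hub, cache, router, core, root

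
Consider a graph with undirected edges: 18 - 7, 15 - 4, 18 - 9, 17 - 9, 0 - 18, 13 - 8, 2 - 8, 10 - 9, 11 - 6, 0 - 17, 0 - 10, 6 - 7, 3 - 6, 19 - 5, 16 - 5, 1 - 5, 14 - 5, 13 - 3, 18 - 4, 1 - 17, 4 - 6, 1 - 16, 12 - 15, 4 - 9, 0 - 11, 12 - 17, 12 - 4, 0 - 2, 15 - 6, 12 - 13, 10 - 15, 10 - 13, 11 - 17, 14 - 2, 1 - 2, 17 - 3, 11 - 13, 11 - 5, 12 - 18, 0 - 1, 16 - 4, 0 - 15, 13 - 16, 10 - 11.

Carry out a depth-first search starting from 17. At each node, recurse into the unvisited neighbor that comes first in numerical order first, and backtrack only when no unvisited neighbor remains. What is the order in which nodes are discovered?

Visit 17
17 → 0
0 → 1
1 → 2
2 → 8
8 → 13
13 → 3
3 → 6
6 → 4
4 → 9
9 → 10
10 → 11
11 → 5
5 → 14
5 → 16
5 → 19
10 → 15
15 → 12
12 → 18
18 → 7

17, 0, 1, 2, 8, 13, 3, 6, 4, 9, 10, 11, 5, 14, 16, 19, 15, 12, 18, 7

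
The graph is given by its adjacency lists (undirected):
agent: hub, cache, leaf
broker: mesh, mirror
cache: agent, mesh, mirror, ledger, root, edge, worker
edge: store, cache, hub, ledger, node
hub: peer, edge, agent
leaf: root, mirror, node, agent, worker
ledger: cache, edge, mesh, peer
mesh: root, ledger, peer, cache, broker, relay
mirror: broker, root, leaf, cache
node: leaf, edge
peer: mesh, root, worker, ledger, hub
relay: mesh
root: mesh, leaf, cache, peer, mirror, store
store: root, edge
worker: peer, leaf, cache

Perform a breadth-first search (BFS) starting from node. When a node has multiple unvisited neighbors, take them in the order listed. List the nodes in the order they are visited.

node, leaf, edge, root, mirror, agent, worker, store, cache, hub, ledger, mesh, peer, broker, relay

Visit node; enqueue leaf, edge → queue [leaf, edge]
Visit leaf; enqueue root, mirror, agent, worker → queue [edge, root, mirror, agent, worker]
Visit edge; enqueue store, cache, hub, ledger → queue [root, mirror, agent, worker, store, cache, hub, ledger]
Visit root; enqueue mesh, peer → queue [mirror, agent, worker, store, cache, hub, ledger, mesh, peer]
Visit mirror; enqueue broker → queue [agent, worker, store, cache, hub, ledger, mesh, peer, broker]
Visit agent → queue [worker, store, cache, hub, ledger, mesh, peer, broker]
Visit worker → queue [store, cache, hub, ledger, mesh, peer, broker]
Visit store → queue [cache, hub, ledger, mesh, peer, broker]
Visit cache → queue [hub, ledger, mesh, peer, broker]
Visit hub → queue [ledger, mesh, peer, broker]
Visit ledger → queue [mesh, peer, broker]
Visit mesh; enqueue relay → queue [peer, broker, relay]
Visit peer → queue [broker, relay]
Visit broker → queue [relay]
Visit relay → queue []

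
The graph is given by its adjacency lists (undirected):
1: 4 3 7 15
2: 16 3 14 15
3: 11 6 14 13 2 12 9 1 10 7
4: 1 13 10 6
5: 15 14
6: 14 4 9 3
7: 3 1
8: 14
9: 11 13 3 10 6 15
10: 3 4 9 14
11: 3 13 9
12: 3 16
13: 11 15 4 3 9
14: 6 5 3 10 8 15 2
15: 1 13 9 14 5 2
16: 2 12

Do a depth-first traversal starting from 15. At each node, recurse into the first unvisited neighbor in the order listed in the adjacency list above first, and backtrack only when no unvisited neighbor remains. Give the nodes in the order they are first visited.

15 1 4 13 11 3 6 14 5 10 9 8 2 16 12 7

Visit 15
15 → 1
1 → 4
4 → 13
13 → 11
11 → 3
3 → 6
6 → 14
14 → 5
14 → 10
10 → 9
14 → 8
14 → 2
2 → 16
16 → 12
3 → 7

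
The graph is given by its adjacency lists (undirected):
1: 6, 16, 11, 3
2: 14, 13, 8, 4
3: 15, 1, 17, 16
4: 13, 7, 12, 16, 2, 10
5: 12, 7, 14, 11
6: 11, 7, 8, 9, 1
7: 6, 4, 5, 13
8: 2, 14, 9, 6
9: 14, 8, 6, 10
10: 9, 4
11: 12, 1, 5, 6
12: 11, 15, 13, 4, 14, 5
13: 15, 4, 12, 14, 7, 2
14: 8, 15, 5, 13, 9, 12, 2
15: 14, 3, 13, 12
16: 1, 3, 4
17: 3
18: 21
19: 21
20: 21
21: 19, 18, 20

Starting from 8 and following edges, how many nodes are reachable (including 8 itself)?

17

BFS from 8 visits: 8, 2, 6, 9, 14, 4, 13, 1, 7, 11, 10, 5, 12, 15, 16, 3, 17
Reachable nodes: 17 of 21 total.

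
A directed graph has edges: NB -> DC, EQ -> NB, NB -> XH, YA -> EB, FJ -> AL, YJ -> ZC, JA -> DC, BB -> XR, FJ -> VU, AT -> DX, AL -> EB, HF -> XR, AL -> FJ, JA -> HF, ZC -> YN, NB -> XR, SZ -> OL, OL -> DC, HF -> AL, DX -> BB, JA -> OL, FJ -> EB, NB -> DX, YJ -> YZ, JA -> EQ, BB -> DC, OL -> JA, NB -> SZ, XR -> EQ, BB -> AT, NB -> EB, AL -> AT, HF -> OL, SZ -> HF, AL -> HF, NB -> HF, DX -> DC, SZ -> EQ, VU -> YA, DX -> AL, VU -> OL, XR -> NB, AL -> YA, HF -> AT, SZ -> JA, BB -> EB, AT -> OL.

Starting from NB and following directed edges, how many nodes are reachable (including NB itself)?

BFS from NB visits: NB, DC, DX, EB, HF, SZ, XH, XR, AL, BB, AT, OL, EQ, JA, FJ, YA, VU
Reachable nodes: 17 of 21 total.

17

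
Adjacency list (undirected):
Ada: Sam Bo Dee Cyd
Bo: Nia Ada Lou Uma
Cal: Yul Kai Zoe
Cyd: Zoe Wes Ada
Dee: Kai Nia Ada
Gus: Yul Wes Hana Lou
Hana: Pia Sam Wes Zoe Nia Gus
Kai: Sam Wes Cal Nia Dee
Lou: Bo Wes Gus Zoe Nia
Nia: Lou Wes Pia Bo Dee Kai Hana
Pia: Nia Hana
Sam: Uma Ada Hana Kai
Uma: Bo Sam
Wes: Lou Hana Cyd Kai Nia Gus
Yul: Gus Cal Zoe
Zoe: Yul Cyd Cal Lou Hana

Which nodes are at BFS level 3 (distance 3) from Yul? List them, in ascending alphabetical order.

Level 0: Yul
Level 1: Cal, Gus, Zoe
Level 2: Cyd, Hana, Kai, Lou, Wes
Level 3: Ada, Bo, Dee, Nia, Pia, Sam
Level 4: Uma

Ada, Bo, Dee, Nia, Pia, Sam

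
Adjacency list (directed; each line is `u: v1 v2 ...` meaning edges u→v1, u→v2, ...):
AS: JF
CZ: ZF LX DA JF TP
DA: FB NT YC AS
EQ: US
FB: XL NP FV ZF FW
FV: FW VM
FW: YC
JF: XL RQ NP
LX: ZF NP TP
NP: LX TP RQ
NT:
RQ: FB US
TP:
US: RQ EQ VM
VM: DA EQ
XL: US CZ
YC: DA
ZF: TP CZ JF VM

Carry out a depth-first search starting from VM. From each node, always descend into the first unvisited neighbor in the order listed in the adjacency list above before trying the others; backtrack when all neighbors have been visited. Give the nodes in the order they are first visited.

VM, DA, FB, XL, US, RQ, EQ, CZ, ZF, TP, JF, NP, LX, FV, FW, YC, NT, AS

Visit VM
VM → DA
DA → FB
FB → XL
XL → US
US → RQ
US → EQ
XL → CZ
CZ → ZF
ZF → TP
ZF → JF
JF → NP
NP → LX
FB → FV
FV → FW
FW → YC
DA → NT
DA → AS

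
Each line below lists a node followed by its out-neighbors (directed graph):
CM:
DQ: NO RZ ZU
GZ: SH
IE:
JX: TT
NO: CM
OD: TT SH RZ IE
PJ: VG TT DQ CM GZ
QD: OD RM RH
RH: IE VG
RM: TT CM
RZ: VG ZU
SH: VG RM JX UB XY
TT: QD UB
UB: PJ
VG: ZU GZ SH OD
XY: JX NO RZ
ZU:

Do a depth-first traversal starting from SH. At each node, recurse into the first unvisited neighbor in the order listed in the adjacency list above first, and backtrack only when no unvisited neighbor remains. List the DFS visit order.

Visit SH
SH → VG
VG → ZU
VG → GZ
VG → OD
OD → TT
TT → QD
QD → RM
RM → CM
QD → RH
RH → IE
TT → UB
UB → PJ
PJ → DQ
DQ → NO
DQ → RZ
SH → JX
SH → XY

SH, VG, ZU, GZ, OD, TT, QD, RM, CM, RH, IE, UB, PJ, DQ, NO, RZ, JX, XY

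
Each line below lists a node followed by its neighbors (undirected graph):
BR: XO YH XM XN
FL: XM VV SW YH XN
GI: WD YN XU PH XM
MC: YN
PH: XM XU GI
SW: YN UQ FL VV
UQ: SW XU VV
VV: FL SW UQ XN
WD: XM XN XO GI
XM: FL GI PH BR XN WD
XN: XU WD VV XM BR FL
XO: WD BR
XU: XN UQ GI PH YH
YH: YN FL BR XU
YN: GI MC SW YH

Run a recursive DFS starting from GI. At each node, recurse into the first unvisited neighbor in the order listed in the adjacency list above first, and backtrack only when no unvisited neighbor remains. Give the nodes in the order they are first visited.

GI, WD, XM, FL, VV, SW, YN, MC, YH, BR, XO, XN, XU, UQ, PH

Visit GI
GI → WD
WD → XM
XM → FL
FL → VV
VV → SW
SW → YN
YN → MC
YN → YH
YH → BR
BR → XO
BR → XN
XN → XU
XU → UQ
XU → PH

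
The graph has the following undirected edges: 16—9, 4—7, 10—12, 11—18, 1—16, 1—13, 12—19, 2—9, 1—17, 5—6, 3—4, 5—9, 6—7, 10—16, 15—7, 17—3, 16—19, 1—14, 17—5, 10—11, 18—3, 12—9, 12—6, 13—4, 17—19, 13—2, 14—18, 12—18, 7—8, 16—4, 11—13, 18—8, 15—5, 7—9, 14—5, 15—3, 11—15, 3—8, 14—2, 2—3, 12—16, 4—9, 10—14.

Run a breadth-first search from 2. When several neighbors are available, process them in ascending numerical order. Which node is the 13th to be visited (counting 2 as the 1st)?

Visit 2; enqueue 3, 9, 13, 14 → queue [3, 9, 13, 14]
Visit 3; enqueue 4, 8, 15, 17, 18 → queue [9, 13, 14, 4, 8, 15, 17, 18]
Visit 9; enqueue 5, 7, 12, 16 → queue [13, 14, 4, 8, 15, 17, 18, 5, 7, 12, 16]
Visit 13; enqueue 1, 11 → queue [14, 4, 8, 15, 17, 18, 5, 7, 12, 16, 1, 11]
Visit 14; enqueue 10 → queue [4, 8, 15, 17, 18, 5, 7, 12, 16, 1, 11, 10]
Visit 4 → queue [8, 15, 17, 18, 5, 7, 12, 16, 1, 11, 10]
Visit 8 → queue [15, 17, 18, 5, 7, 12, 16, 1, 11, 10]
Visit 15 → queue [17, 18, 5, 7, 12, 16, 1, 11, 10]
Visit 17; enqueue 19 → queue [18, 5, 7, 12, 16, 1, 11, 10, 19]
Visit 18 → queue [5, 7, 12, 16, 1, 11, 10, 19]
Visit 5; enqueue 6 → queue [7, 12, 16, 1, 11, 10, 19, 6]
Visit 7 → queue [12, 16, 1, 11, 10, 19, 6]
Visit 12 → queue [16, 1, 11, 10, 19, 6]
Visit 16 → queue [1, 11, 10, 19, 6]
Visit 1 → queue [11, 10, 19, 6]
Visit 11 → queue [10, 19, 6]
Visit 10 → queue [19, 6]
Visit 19 → queue [6]
Visit 6 → queue []

Visit order: 2, 3, 9, 13, 14, 4, 8, 15, 17, 18, 5, 7, 12, 16, 1, 11, 10, 19, 6

12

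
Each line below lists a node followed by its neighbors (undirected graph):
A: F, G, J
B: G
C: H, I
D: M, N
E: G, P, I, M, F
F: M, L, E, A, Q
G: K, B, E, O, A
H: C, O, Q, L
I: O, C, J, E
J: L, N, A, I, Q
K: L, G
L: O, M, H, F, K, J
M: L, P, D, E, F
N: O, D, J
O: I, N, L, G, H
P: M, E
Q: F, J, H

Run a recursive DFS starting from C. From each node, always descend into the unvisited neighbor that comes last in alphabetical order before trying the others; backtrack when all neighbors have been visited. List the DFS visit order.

Visit C
C → I
I → O
O → N
N → J
J → Q
Q → H
H → L
L → M
M → P
P → E
E → G
G → K
G → B
G → A
A → F
M → D

C I O N J Q H L M P E G K B A F D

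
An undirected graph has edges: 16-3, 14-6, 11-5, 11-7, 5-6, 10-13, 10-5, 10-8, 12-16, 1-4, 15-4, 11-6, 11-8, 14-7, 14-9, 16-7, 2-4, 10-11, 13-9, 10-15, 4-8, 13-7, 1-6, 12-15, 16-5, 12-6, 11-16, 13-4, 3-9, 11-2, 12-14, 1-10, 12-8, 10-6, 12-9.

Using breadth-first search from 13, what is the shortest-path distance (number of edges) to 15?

2

Level 0: 13
Level 1: 4, 7, 9, 10
Level 2: 1, 2, 3, 5, 6, 8, 11, 12, 14, 15, 16
15 first appears at level 2.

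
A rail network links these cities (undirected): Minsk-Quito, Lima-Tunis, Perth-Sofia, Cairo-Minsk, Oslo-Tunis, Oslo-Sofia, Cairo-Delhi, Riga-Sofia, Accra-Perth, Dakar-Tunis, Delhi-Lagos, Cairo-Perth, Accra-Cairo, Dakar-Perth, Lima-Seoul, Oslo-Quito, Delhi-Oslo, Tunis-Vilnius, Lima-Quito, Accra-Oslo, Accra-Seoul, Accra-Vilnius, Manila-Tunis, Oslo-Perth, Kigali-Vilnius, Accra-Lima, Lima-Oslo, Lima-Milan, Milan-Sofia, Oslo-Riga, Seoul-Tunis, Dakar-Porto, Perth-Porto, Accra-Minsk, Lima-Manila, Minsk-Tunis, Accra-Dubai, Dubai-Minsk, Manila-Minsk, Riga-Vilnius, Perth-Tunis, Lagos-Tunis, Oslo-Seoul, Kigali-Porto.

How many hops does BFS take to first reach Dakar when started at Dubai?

3

Level 0: Dubai
Level 1: Accra, Minsk
Level 2: Cairo, Lima, Manila, Oslo, Perth, Quito, Seoul, Tunis, Vilnius
Level 3: Dakar, Delhi, Kigali, Lagos, Milan, Porto, Riga, Sofia
Dakar first appears at level 3.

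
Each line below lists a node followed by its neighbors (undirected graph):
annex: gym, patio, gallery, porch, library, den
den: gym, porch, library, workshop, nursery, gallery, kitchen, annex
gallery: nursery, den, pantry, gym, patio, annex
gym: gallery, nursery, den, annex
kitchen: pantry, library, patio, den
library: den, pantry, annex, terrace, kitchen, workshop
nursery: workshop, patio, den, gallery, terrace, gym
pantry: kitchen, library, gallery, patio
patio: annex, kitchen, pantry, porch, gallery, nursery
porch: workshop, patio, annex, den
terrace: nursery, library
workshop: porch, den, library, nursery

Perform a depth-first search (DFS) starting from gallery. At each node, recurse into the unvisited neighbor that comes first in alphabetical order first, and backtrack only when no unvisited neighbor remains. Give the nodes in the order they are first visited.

Visit gallery
gallery → annex
annex → den
den → gym
gym → nursery
nursery → patio
patio → kitchen
kitchen → library
library → pantry
library → terrace
library → workshop
workshop → porch

gallery annex den gym nursery patio kitchen library pantry terrace workshop porch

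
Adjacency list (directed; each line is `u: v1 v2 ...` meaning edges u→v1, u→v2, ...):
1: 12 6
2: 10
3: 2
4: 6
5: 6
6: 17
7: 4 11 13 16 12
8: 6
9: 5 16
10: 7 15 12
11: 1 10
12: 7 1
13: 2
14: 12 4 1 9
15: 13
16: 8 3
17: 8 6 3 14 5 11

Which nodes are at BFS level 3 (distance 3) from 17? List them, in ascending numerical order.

Level 0: 17
Level 1: 3, 5, 6, 8, 11, 14
Level 2: 1, 2, 4, 9, 10, 12
Level 3: 7, 15, 16
Level 4: 13

7, 15, 16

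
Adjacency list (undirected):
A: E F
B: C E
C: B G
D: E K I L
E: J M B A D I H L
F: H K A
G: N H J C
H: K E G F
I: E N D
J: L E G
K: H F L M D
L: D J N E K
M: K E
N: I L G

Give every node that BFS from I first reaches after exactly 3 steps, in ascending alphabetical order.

Level 0: I
Level 1: D, E, N
Level 2: A, B, G, H, J, K, L, M
Level 3: C, F

C, F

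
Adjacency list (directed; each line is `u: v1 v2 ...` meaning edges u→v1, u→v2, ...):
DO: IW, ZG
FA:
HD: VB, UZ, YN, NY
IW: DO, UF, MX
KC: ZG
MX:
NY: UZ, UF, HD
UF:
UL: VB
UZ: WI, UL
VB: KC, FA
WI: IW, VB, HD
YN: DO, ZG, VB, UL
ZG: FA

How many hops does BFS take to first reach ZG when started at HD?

2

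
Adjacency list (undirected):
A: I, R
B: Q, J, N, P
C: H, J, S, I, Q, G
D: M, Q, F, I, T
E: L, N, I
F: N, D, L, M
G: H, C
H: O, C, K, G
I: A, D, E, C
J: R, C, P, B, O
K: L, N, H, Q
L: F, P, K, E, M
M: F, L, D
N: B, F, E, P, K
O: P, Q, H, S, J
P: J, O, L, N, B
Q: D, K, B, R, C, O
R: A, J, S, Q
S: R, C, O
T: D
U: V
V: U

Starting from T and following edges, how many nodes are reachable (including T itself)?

BFS from T visits: T, D, F, I, M, Q, L, N, A, C, E, B, K, O, R, P, G, H, J, S
Reachable nodes: 20 of 22 total.

20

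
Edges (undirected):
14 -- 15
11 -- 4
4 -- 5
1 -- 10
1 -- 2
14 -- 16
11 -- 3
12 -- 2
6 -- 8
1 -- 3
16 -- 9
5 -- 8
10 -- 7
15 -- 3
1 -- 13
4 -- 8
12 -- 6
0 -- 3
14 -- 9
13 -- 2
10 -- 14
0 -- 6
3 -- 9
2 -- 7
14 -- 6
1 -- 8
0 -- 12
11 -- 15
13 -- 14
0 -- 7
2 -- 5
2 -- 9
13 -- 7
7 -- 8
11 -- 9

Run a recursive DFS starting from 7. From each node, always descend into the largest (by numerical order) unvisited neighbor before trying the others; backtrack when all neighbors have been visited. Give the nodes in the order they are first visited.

Visit 7
7 → 13
13 → 14
14 → 16
16 → 9
9 → 11
11 → 15
15 → 3
3 → 1
1 → 10
1 → 8
8 → 6
6 → 12
12 → 2
2 → 5
5 → 4
12 → 0

7 -> 13 -> 14 -> 16 -> 9 -> 11 -> 15 -> 3 -> 1 -> 10 -> 8 -> 6 -> 12 -> 2 -> 5 -> 4 -> 0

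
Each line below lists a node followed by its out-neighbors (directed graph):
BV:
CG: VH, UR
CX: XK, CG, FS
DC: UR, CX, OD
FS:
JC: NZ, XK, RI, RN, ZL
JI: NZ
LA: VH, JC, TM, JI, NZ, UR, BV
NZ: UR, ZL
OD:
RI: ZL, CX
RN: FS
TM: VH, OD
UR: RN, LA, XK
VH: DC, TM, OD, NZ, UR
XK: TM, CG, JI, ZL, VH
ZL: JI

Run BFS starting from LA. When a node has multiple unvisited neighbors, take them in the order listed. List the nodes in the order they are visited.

LA -> VH -> JC -> TM -> JI -> NZ -> UR -> BV -> DC -> OD -> XK -> RI -> RN -> ZL -> CX -> CG -> FS

Visit LA; enqueue VH, JC, TM, JI, NZ, UR, BV → queue [VH, JC, TM, JI, NZ, UR, BV]
Visit VH; enqueue DC, OD → queue [JC, TM, JI, NZ, UR, BV, DC, OD]
Visit JC; enqueue XK, RI, RN, ZL → queue [TM, JI, NZ, UR, BV, DC, OD, XK, RI, RN, ZL]
Visit TM → queue [JI, NZ, UR, BV, DC, OD, XK, RI, RN, ZL]
Visit JI → queue [NZ, UR, BV, DC, OD, XK, RI, RN, ZL]
Visit NZ → queue [UR, BV, DC, OD, XK, RI, RN, ZL]
Visit UR → queue [BV, DC, OD, XK, RI, RN, ZL]
Visit BV → queue [DC, OD, XK, RI, RN, ZL]
Visit DC; enqueue CX → queue [OD, XK, RI, RN, ZL, CX]
Visit OD → queue [XK, RI, RN, ZL, CX]
Visit XK; enqueue CG → queue [RI, RN, ZL, CX, CG]
Visit RI → queue [RN, ZL, CX, CG]
Visit RN; enqueue FS → queue [ZL, CX, CG, FS]
Visit ZL → queue [CX, CG, FS]
Visit CX → queue [CG, FS]
Visit CG → queue [FS]
Visit FS → queue []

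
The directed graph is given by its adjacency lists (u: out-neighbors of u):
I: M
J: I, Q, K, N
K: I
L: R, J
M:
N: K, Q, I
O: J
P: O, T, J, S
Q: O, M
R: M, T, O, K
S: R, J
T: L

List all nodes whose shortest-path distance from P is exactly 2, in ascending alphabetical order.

I, K, L, N, Q, R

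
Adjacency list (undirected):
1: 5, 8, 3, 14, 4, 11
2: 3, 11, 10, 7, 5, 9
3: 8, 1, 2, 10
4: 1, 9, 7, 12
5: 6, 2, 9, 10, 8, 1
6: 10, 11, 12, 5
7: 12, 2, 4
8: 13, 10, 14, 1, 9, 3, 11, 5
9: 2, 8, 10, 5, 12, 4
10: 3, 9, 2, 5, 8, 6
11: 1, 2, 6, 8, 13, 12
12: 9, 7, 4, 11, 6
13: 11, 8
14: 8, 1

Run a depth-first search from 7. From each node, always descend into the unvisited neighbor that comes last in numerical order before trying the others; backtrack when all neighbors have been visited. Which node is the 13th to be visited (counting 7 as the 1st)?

3

Visit 7
7 → 12
12 → 11
11 → 13
13 → 8
8 → 14
14 → 1
1 → 5
5 → 10
10 → 9
9 → 4
9 → 2
2 → 3
10 → 6

Visit order: 7, 12, 11, 13, 8, 14, 1, 5, 10, 9, 4, 2, 3, 6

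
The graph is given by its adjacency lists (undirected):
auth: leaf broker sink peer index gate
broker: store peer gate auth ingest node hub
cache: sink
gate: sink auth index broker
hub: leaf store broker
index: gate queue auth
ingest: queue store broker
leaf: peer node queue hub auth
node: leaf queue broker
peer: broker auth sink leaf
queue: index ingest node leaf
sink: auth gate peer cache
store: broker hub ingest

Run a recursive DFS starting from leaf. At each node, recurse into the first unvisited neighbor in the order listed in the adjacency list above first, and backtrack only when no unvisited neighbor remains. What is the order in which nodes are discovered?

leaf → peer → broker → store → hub → ingest → queue → index → gate → sink → auth → cache → node

Visit leaf
leaf → peer
peer → broker
broker → store
store → hub
store → ingest
ingest → queue
queue → index
index → gate
gate → sink
sink → auth
sink → cache
queue → node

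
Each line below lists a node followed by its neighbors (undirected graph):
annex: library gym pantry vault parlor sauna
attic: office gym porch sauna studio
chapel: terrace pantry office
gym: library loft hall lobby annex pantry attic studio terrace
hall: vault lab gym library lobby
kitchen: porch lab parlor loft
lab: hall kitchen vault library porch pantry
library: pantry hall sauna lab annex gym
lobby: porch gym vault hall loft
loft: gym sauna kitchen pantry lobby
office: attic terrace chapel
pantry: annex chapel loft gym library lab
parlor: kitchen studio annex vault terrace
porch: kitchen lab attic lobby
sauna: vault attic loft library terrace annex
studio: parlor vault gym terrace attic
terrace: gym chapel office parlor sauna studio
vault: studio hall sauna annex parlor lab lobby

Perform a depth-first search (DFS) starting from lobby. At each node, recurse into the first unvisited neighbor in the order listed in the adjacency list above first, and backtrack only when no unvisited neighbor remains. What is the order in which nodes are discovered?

Visit lobby
lobby → porch
porch → kitchen
kitchen → lab
lab → hall
hall → vault
vault → studio
studio → parlor
parlor → annex
annex → library
library → pantry
pantry → chapel
chapel → terrace
terrace → gym
gym → loft
loft → sauna
sauna → attic
attic → office

lobby -> porch -> kitchen -> lab -> hall -> vault -> studio -> parlor -> annex -> library -> pantry -> chapel -> terrace -> gym -> loft -> sauna -> attic -> office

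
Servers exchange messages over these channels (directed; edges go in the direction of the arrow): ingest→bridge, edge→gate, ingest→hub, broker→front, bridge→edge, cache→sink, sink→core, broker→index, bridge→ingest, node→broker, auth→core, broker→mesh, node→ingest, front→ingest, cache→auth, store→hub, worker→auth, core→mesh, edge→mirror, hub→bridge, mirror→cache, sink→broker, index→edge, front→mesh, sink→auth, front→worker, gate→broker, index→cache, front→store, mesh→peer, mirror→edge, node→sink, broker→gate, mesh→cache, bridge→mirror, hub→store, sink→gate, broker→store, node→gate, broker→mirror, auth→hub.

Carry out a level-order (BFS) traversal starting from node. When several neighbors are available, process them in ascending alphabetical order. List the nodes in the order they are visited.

Visit node; enqueue broker, gate, ingest, sink → queue [broker, gate, ingest, sink]
Visit broker; enqueue front, index, mesh, mirror, store → queue [gate, ingest, sink, front, index, mesh, mirror, store]
Visit gate → queue [ingest, sink, front, index, mesh, mirror, store]
Visit ingest; enqueue bridge, hub → queue [sink, front, index, mesh, mirror, store, bridge, hub]
Visit sink; enqueue auth, core → queue [front, index, mesh, mirror, store, bridge, hub, auth, core]
Visit front; enqueue worker → queue [index, mesh, mirror, store, bridge, hub, auth, core, worker]
Visit index; enqueue cache, edge → queue [mesh, mirror, store, bridge, hub, auth, core, worker, cache, edge]
Visit mesh; enqueue peer → queue [mirror, store, bridge, hub, auth, core, worker, cache, edge, peer]
Visit mirror → queue [store, bridge, hub, auth, core, worker, cache, edge, peer]
Visit store → queue [bridge, hub, auth, core, worker, cache, edge, peer]
Visit bridge → queue [hub, auth, core, worker, cache, edge, peer]
Visit hub → queue [auth, core, worker, cache, edge, peer]
Visit auth → queue [core, worker, cache, edge, peer]
Visit core → queue [worker, cache, edge, peer]
Visit worker → queue [cache, edge, peer]
Visit cache → queue [edge, peer]
Visit edge → queue [peer]
Visit peer → queue []

node broker gate ingest sink front index mesh mirror store bridge hub auth core worker cache edge peer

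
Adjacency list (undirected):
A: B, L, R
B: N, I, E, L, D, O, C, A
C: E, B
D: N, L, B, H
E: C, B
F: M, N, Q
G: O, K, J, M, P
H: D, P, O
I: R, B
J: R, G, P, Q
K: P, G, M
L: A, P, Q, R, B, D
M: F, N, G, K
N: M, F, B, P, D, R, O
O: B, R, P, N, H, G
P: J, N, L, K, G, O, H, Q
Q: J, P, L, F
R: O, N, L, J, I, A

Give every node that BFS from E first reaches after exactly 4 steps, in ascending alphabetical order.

J, K

Level 0: E
Level 1: B, C
Level 2: A, D, I, L, N, O
Level 3: F, G, H, M, P, Q, R
Level 4: J, K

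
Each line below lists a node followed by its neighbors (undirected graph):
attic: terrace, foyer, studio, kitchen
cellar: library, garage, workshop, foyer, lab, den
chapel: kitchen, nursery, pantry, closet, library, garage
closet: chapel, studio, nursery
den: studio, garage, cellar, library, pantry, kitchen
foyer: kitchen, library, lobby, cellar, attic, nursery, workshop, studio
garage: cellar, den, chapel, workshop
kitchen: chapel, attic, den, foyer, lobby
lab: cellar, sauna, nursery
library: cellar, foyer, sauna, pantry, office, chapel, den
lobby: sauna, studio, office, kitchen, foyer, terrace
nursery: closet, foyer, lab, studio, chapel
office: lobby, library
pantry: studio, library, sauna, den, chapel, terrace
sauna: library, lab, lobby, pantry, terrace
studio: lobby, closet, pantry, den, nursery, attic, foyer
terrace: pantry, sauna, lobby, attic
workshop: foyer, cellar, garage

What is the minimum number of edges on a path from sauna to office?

2

Level 0: sauna
Level 1: lab, library, lobby, pantry, terrace
Level 2: attic, cellar, chapel, den, foyer, kitchen, nursery, office, studio
Level 3: closet, garage, workshop
office first appears at level 2.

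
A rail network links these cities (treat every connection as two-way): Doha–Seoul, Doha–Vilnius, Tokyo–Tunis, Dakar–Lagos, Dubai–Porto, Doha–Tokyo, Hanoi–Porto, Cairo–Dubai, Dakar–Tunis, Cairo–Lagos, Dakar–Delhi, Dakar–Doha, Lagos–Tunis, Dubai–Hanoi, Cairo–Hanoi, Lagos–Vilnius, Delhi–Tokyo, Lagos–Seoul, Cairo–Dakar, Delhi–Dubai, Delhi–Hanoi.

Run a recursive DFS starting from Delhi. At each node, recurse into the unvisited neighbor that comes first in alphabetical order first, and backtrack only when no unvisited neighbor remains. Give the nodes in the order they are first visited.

Visit Delhi
Delhi → Dakar
Dakar → Cairo
Cairo → Dubai
Dubai → Hanoi
Hanoi → Porto
Cairo → Lagos
Lagos → Seoul
Seoul → Doha
Doha → Tokyo
Tokyo → Tunis
Doha → Vilnius

Delhi, Dakar, Cairo, Dubai, Hanoi, Porto, Lagos, Seoul, Doha, Tokyo, Tunis, Vilnius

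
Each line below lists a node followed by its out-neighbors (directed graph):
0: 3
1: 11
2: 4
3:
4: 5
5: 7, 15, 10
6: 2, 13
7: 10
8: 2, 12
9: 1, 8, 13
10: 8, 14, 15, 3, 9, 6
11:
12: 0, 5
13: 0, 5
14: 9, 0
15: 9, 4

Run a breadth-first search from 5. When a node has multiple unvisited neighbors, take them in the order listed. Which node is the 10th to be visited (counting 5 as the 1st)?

6

Visit 5; enqueue 7, 15, 10 → queue [7, 15, 10]
Visit 7 → queue [15, 10]
Visit 15; enqueue 9, 4 → queue [10, 9, 4]
Visit 10; enqueue 8, 14, 3, 6 → queue [9, 4, 8, 14, 3, 6]
Visit 9; enqueue 1, 13 → queue [4, 8, 14, 3, 6, 1, 13]
Visit 4 → queue [8, 14, 3, 6, 1, 13]
Visit 8; enqueue 2, 12 → queue [14, 3, 6, 1, 13, 2, 12]
Visit 14; enqueue 0 → queue [3, 6, 1, 13, 2, 12, 0]
Visit 3 → queue [6, 1, 13, 2, 12, 0]
Visit 6 → queue [1, 13, 2, 12, 0]
Visit 1; enqueue 11 → queue [13, 2, 12, 0, 11]
Visit 13 → queue [2, 12, 0, 11]
Visit 2 → queue [12, 0, 11]
Visit 12 → queue [0, 11]
Visit 0 → queue [11]
Visit 11 → queue []

Visit order: 5, 7, 15, 10, 9, 4, 8, 14, 3, 6, 1, 13, 2, 12, 0, 11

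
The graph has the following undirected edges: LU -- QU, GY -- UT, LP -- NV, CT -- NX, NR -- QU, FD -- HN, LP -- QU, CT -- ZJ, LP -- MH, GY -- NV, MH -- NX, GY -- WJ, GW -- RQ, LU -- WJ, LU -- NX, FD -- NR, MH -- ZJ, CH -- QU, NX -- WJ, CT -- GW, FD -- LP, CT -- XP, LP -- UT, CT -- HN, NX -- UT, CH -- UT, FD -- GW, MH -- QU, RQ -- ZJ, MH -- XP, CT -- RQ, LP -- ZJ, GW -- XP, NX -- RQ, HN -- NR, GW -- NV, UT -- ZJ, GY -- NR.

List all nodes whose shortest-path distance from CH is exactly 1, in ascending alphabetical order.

Level 0: CH
Level 1: QU, UT
Level 2: GY, LP, LU, MH, NR, NX, ZJ
Level 3: CT, FD, HN, NV, RQ, WJ, XP
Level 4: GW

QU, UT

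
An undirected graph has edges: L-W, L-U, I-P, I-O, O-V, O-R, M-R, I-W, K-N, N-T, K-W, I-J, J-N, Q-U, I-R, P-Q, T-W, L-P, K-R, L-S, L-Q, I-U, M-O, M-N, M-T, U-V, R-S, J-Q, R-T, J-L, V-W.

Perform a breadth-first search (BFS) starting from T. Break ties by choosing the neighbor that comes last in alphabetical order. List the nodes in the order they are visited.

T, W, R, N, M, V, L, K, I, S, O, J, U, Q, P

Visit T; enqueue W, R, N, M → queue [W, R, N, M]
Visit W; enqueue V, L, K, I → queue [R, N, M, V, L, K, I]
Visit R; enqueue S, O → queue [N, M, V, L, K, I, S, O]
Visit N; enqueue J → queue [M, V, L, K, I, S, O, J]
Visit M → queue [V, L, K, I, S, O, J]
Visit V; enqueue U → queue [L, K, I, S, O, J, U]
Visit L; enqueue Q, P → queue [K, I, S, O, J, U, Q, P]
Visit K → queue [I, S, O, J, U, Q, P]
Visit I → queue [S, O, J, U, Q, P]
Visit S → queue [O, J, U, Q, P]
Visit O → queue [J, U, Q, P]
Visit J → queue [U, Q, P]
Visit U → queue [Q, P]
Visit Q → queue [P]
Visit P → queue []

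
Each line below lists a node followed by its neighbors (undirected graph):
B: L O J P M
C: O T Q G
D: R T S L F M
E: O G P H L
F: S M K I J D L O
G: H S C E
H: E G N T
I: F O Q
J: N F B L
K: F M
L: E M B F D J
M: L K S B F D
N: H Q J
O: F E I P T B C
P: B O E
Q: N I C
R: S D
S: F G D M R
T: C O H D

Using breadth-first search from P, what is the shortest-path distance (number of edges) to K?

Level 0: P
Level 1: B, E, O
Level 2: C, F, G, H, I, J, L, M, T
Level 3: D, K, N, Q, S
Level 4: R
K first appears at level 3.

3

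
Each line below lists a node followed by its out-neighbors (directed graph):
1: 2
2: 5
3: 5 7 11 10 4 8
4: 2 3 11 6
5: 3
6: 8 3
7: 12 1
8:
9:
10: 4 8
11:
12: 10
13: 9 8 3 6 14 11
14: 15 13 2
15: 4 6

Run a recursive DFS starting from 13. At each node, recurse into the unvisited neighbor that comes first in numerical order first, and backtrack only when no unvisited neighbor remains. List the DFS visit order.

13 → 3 → 4 → 2 → 5 → 6 → 8 → 11 → 7 → 1 → 12 → 10 → 9 → 14 → 15

Visit 13
13 → 3
3 → 4
4 → 2
2 → 5
4 → 6
6 → 8
4 → 11
3 → 7
7 → 1
7 → 12
12 → 10
13 → 9
13 → 14
14 → 15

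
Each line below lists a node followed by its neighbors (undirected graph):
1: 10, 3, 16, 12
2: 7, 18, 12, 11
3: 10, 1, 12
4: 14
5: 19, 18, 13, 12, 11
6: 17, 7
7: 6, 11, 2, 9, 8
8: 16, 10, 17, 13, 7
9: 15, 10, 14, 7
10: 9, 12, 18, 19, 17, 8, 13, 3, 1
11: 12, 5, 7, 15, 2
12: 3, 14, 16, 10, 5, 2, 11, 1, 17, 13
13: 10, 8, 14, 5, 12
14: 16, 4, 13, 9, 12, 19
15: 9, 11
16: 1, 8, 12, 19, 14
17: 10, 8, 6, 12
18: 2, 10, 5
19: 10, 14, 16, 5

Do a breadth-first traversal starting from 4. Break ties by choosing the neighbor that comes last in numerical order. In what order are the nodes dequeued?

4, 14, 19, 16, 13, 12, 9, 10, 5, 8, 1, 17, 11, 3, 2, 15, 7, 18, 6

Visit 4; enqueue 14 → queue [14]
Visit 14; enqueue 19, 16, 13, 12, 9 → queue [19, 16, 13, 12, 9]
Visit 19; enqueue 10, 5 → queue [16, 13, 12, 9, 10, 5]
Visit 16; enqueue 8, 1 → queue [13, 12, 9, 10, 5, 8, 1]
Visit 13 → queue [12, 9, 10, 5, 8, 1]
Visit 12; enqueue 17, 11, 3, 2 → queue [9, 10, 5, 8, 1, 17, 11, 3, 2]
Visit 9; enqueue 15, 7 → queue [10, 5, 8, 1, 17, 11, 3, 2, 15, 7]
Visit 10; enqueue 18 → queue [5, 8, 1, 17, 11, 3, 2, 15, 7, 18]
Visit 5 → queue [8, 1, 17, 11, 3, 2, 15, 7, 18]
Visit 8 → queue [1, 17, 11, 3, 2, 15, 7, 18]
Visit 1 → queue [17, 11, 3, 2, 15, 7, 18]
Visit 17; enqueue 6 → queue [11, 3, 2, 15, 7, 18, 6]
Visit 11 → queue [3, 2, 15, 7, 18, 6]
Visit 3 → queue [2, 15, 7, 18, 6]
Visit 2 → queue [15, 7, 18, 6]
Visit 15 → queue [7, 18, 6]
Visit 7 → queue [18, 6]
Visit 18 → queue [6]
Visit 6 → queue []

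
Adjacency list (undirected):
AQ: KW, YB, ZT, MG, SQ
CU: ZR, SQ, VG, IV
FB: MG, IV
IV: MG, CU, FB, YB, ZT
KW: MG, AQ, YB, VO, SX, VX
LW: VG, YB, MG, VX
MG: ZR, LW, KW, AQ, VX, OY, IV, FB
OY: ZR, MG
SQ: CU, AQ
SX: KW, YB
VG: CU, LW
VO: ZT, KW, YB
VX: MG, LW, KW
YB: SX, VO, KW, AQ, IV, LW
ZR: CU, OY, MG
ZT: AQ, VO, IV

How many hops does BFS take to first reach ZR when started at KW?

2

Level 0: KW
Level 1: AQ, MG, SX, VO, VX, YB
Level 2: FB, IV, LW, OY, SQ, ZR, ZT
Level 3: CU, VG
ZR first appears at level 2.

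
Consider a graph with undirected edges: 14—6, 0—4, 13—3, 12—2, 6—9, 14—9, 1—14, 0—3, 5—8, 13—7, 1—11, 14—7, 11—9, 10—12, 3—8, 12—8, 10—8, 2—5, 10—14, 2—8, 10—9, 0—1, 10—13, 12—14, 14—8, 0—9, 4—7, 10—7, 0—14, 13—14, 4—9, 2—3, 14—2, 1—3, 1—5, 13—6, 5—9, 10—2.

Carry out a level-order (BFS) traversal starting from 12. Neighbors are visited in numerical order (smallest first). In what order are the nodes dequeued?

Visit 12; enqueue 2, 8, 10, 14 → queue [2, 8, 10, 14]
Visit 2; enqueue 3, 5 → queue [8, 10, 14, 3, 5]
Visit 8 → queue [10, 14, 3, 5]
Visit 10; enqueue 7, 9, 13 → queue [14, 3, 5, 7, 9, 13]
Visit 14; enqueue 0, 1, 6 → queue [3, 5, 7, 9, 13, 0, 1, 6]
Visit 3 → queue [5, 7, 9, 13, 0, 1, 6]
Visit 5 → queue [7, 9, 13, 0, 1, 6]
Visit 7; enqueue 4 → queue [9, 13, 0, 1, 6, 4]
Visit 9; enqueue 11 → queue [13, 0, 1, 6, 4, 11]
Visit 13 → queue [0, 1, 6, 4, 11]
Visit 0 → queue [1, 6, 4, 11]
Visit 1 → queue [6, 4, 11]
Visit 6 → queue [4, 11]
Visit 4 → queue [11]
Visit 11 → queue []

12 → 2 → 8 → 10 → 14 → 3 → 5 → 7 → 9 → 13 → 0 → 1 → 6 → 4 → 11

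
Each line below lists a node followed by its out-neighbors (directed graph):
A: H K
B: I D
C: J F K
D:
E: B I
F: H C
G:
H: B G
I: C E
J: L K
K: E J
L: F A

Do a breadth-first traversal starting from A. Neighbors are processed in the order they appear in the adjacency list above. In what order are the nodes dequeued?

Visit A; enqueue H, K → queue [H, K]
Visit H; enqueue B, G → queue [K, B, G]
Visit K; enqueue E, J → queue [B, G, E, J]
Visit B; enqueue I, D → queue [G, E, J, I, D]
Visit G → queue [E, J, I, D]
Visit E → queue [J, I, D]
Visit J; enqueue L → queue [I, D, L]
Visit I; enqueue C → queue [D, L, C]
Visit D → queue [L, C]
Visit L; enqueue F → queue [C, F]
Visit C → queue [F]
Visit F → queue []

A → H → K → B → G → E → J → I → D → L → C → F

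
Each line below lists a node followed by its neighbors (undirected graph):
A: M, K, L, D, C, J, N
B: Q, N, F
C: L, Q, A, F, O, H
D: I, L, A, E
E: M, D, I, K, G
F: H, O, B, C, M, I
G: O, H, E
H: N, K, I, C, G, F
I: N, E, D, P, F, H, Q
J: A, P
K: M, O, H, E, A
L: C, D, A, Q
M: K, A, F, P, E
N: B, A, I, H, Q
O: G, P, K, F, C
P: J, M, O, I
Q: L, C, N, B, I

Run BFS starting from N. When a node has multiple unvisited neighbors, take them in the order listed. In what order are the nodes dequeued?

Visit N; enqueue B, A, I, H, Q → queue [B, A, I, H, Q]
Visit B; enqueue F → queue [A, I, H, Q, F]
Visit A; enqueue M, K, L, D, C, J → queue [I, H, Q, F, M, K, L, D, C, J]
Visit I; enqueue E, P → queue [H, Q, F, M, K, L, D, C, J, E, P]
Visit H; enqueue G → queue [Q, F, M, K, L, D, C, J, E, P, G]
Visit Q → queue [F, M, K, L, D, C, J, E, P, G]
Visit F; enqueue O → queue [M, K, L, D, C, J, E, P, G, O]
Visit M → queue [K, L, D, C, J, E, P, G, O]
Visit K → queue [L, D, C, J, E, P, G, O]
Visit L → queue [D, C, J, E, P, G, O]
Visit D → queue [C, J, E, P, G, O]
Visit C → queue [J, E, P, G, O]
Visit J → queue [E, P, G, O]
Visit E → queue [P, G, O]
Visit P → queue [G, O]
Visit G → queue [O]
Visit O → queue []

N, B, A, I, H, Q, F, M, K, L, D, C, J, E, P, G, O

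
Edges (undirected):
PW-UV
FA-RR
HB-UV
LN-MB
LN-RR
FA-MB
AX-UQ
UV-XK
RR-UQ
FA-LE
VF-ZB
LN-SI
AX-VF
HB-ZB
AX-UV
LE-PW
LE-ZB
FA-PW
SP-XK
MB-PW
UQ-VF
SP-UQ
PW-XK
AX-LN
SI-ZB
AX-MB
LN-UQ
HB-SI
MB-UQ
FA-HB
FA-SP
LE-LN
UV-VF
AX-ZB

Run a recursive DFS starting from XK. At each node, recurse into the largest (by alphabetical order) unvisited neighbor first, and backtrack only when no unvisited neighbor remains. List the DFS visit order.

Visit XK
XK → UV
UV → VF
VF → ZB
ZB → SI
SI → LN
LN → UQ
UQ → SP
SP → FA
FA → RR
FA → PW
PW → MB
MB → AX
PW → LE
FA → HB

XK → UV → VF → ZB → SI → LN → UQ → SP → FA → RR → PW → MB → AX → LE → HB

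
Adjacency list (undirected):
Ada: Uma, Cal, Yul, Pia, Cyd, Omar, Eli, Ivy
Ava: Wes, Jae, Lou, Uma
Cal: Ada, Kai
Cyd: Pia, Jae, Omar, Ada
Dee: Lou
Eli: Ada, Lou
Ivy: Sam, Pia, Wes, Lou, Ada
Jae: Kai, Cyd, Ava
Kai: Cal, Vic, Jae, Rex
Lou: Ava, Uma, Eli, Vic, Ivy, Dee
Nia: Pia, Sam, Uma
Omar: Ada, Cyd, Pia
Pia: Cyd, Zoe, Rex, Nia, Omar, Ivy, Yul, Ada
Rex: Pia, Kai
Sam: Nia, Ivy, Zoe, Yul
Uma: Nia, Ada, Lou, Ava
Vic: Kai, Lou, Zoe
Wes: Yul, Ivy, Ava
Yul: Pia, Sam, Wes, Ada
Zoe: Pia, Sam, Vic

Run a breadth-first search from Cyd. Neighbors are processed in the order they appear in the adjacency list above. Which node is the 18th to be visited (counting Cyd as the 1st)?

Visit Cyd; enqueue Pia, Jae, Omar, Ada → queue [Pia, Jae, Omar, Ada]
Visit Pia; enqueue Zoe, Rex, Nia, Ivy, Yul → queue [Jae, Omar, Ada, Zoe, Rex, Nia, Ivy, Yul]
Visit Jae; enqueue Kai, Ava → queue [Omar, Ada, Zoe, Rex, Nia, Ivy, Yul, Kai, Ava]
Visit Omar → queue [Ada, Zoe, Rex, Nia, Ivy, Yul, Kai, Ava]
Visit Ada; enqueue Uma, Cal, Eli → queue [Zoe, Rex, Nia, Ivy, Yul, Kai, Ava, Uma, Cal, Eli]
Visit Zoe; enqueue Sam, Vic → queue [Rex, Nia, Ivy, Yul, Kai, Ava, Uma, Cal, Eli, Sam, Vic]
Visit Rex → queue [Nia, Ivy, Yul, Kai, Ava, Uma, Cal, Eli, Sam, Vic]
Visit Nia → queue [Ivy, Yul, Kai, Ava, Uma, Cal, Eli, Sam, Vic]
Visit Ivy; enqueue Wes, Lou → queue [Yul, Kai, Ava, Uma, Cal, Eli, Sam, Vic, Wes, Lou]
Visit Yul → queue [Kai, Ava, Uma, Cal, Eli, Sam, Vic, Wes, Lou]
Visit Kai → queue [Ava, Uma, Cal, Eli, Sam, Vic, Wes, Lou]
Visit Ava → queue [Uma, Cal, Eli, Sam, Vic, Wes, Lou]
Visit Uma → queue [Cal, Eli, Sam, Vic, Wes, Lou]
Visit Cal → queue [Eli, Sam, Vic, Wes, Lou]
Visit Eli → queue [Sam, Vic, Wes, Lou]
Visit Sam → queue [Vic, Wes, Lou]
Visit Vic → queue [Wes, Lou]
Visit Wes → queue [Lou]
Visit Lou; enqueue Dee → queue [Dee]
Visit Dee → queue []

Visit order: Cyd, Pia, Jae, Omar, Ada, Zoe, Rex, Nia, Ivy, Yul, Kai, Ava, Uma, Cal, Eli, Sam, Vic, Wes, Lou, Dee

Wes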